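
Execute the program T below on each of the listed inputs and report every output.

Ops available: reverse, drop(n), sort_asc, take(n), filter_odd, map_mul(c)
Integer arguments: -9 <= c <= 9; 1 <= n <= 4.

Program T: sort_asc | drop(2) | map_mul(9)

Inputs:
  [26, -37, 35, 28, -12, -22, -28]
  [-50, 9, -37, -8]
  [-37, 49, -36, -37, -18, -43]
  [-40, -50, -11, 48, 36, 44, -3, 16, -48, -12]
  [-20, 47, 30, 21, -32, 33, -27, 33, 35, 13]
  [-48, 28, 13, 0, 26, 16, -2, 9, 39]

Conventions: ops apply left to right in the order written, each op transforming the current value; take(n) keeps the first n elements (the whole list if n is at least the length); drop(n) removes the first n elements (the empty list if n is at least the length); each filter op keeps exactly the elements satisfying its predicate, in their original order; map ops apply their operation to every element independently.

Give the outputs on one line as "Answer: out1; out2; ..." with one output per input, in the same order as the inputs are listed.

[-198, -108, 234, 252, 315]; [-72, 81]; [-333, -324, -162, 441]; [-360, -108, -99, -27, 144, 324, 396, 432]; [-180, 117, 189, 270, 297, 297, 315, 423]; [0, 81, 117, 144, 234, 252, 351]

Execution, op by op:
  [26, -37, 35, 28, -12, -22, -28] -> [-37, -28, -22, -12, 26, 28, 35] -> [-22, -12, 26, 28, 35] -> [-198, -108, 234, 252, 315]
  [-50, 9, -37, -8] -> [-50, -37, -8, 9] -> [-8, 9] -> [-72, 81]
  [-37, 49, -36, -37, -18, -43] -> [-43, -37, -37, -36, -18, 49] -> [-37, -36, -18, 49] -> [-333, -324, -162, 441]
  [-40, -50, -11, 48, 36, 44, -3, 16, -48, -12] -> [-50, -48, -40, -12, -11, -3, 16, 36, 44, 48] -> [-40, -12, -11, -3, 16, 36, 44, 48] -> [-360, -108, -99, -27, 144, 324, 396, 432]
  [-20, 47, 30, 21, -32, 33, -27, 33, 35, 13] -> [-32, -27, -20, 13, 21, 30, 33, 33, 35, 47] -> [-20, 13, 21, 30, 33, 33, 35, 47] -> [-180, 117, 189, 270, 297, 297, 315, 423]
  [-48, 28, 13, 0, 26, 16, -2, 9, 39] -> [-48, -2, 0, 9, 13, 16, 26, 28, 39] -> [0, 9, 13, 16, 26, 28, 39] -> [0, 81, 117, 144, 234, 252, 351]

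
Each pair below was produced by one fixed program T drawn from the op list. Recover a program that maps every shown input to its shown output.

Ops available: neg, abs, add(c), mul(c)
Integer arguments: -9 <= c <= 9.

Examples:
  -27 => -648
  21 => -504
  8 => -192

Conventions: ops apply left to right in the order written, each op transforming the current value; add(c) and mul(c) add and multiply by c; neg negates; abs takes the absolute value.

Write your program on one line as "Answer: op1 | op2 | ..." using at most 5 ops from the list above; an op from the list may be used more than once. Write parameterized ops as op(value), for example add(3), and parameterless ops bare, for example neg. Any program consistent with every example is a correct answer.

mul(8) | neg | mul(-3) | abs | neg

Check, running the answer program on each example:
  -27 -> -216 -> 216 -> -648 -> 648 -> -648
  21 -> 168 -> -168 -> 504 -> 504 -> -504
  8 -> 64 -> -64 -> 192 -> 192 -> -192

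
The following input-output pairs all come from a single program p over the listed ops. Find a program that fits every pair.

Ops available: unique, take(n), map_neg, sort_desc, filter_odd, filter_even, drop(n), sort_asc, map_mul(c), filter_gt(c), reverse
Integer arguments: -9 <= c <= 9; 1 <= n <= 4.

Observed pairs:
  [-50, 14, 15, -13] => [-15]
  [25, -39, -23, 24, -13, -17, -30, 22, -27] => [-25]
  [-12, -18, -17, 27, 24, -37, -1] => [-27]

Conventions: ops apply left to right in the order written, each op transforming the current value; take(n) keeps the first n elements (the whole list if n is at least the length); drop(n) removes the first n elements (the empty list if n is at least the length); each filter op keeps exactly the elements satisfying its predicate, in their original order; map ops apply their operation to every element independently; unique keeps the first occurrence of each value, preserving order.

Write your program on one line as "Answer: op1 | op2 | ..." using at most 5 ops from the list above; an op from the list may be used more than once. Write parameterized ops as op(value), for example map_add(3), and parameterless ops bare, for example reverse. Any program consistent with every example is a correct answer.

sort_desc | reverse | map_neg | reverse | take(1)

Check, running the answer program on each example:
  [-50, 14, 15, -13] -> [15, 14, -13, -50] -> [-50, -13, 14, 15] -> [50, 13, -14, -15] -> [-15, -14, 13, 50] -> [-15]
  [25, -39, -23, 24, -13, -17, -30, 22, -27] -> [25, 24, 22, -13, -17, -23, -27, -30, -39] -> [-39, -30, -27, -23, -17, -13, 22, 24, 25] -> [39, 30, 27, 23, 17, 13, -22, -24, -25] -> [-25, -24, -22, 13, 17, 23, 27, 30, 39] -> [-25]
  [-12, -18, -17, 27, 24, -37, -1] -> [27, 24, -1, -12, -17, -18, -37] -> [-37, -18, -17, -12, -1, 24, 27] -> [37, 18, 17, 12, 1, -24, -27] -> [-27, -24, 1, 12, 17, 18, 37] -> [-27]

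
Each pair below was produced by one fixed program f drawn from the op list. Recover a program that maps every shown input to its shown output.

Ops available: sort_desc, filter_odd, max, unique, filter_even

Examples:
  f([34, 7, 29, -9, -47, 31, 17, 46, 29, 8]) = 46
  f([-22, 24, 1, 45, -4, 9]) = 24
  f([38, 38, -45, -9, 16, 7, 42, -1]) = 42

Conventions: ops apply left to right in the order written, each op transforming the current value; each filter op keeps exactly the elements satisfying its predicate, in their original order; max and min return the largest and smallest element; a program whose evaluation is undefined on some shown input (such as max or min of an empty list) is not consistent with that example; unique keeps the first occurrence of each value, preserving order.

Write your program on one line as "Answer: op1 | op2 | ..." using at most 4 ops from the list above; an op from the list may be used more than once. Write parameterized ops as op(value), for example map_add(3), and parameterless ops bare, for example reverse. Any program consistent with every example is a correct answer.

sort_desc | filter_even | max

Check, running the answer program on each example:
  [34, 7, 29, -9, -47, 31, 17, 46, 29, 8] -> [46, 34, 31, 29, 29, 17, 8, 7, -9, -47] -> [46, 34, 8] -> 46
  [-22, 24, 1, 45, -4, 9] -> [45, 24, 9, 1, -4, -22] -> [24, -4, -22] -> 24
  [38, 38, -45, -9, 16, 7, 42, -1] -> [42, 38, 38, 16, 7, -1, -9, -45] -> [42, 38, 38, 16] -> 42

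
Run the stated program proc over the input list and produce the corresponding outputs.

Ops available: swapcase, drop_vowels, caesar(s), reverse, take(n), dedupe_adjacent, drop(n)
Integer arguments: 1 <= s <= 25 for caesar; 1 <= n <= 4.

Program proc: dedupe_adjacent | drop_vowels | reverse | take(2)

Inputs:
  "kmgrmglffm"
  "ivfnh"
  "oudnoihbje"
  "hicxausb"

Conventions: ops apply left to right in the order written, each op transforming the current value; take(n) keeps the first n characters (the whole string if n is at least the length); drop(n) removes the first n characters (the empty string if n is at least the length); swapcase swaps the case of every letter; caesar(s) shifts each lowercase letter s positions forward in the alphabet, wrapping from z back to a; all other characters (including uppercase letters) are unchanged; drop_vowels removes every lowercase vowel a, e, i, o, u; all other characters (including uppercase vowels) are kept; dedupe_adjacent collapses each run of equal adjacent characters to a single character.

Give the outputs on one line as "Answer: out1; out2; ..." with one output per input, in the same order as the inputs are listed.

Execution, op by op:
  "kmgrmglffm" -> "kmgrmglfm" -> "kmgrmglfm" -> "mflgmrgmk" -> "mf"
  "ivfnh" -> "ivfnh" -> "vfnh" -> "hnfv" -> "hn"
  "oudnoihbje" -> "oudnoihbje" -> "dnhbj" -> "jbhnd" -> "jb"
  "hicxausb" -> "hicxausb" -> "hcxsb" -> "bsxch" -> "bs"

"mf"; "hn"; "jb"; "bs"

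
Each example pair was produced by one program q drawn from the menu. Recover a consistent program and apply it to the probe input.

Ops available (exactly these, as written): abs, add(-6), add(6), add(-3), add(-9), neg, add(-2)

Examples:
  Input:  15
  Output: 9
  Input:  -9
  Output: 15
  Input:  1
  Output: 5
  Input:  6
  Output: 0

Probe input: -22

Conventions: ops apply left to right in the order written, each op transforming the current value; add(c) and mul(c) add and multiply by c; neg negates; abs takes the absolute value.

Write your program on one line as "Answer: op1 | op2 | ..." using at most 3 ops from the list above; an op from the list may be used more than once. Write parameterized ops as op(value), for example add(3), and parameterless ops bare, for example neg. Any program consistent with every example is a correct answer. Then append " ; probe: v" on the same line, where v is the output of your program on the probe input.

neg | add(6) | abs ; probe: 28

Check, running the answer program on each example:
  15 -> -15 -> -9 -> 9
  -9 -> 9 -> 15 -> 15
  1 -> -1 -> 5 -> 5
  6 -> -6 -> 0 -> 0
  probe: -22 -> 22 -> 28 -> 28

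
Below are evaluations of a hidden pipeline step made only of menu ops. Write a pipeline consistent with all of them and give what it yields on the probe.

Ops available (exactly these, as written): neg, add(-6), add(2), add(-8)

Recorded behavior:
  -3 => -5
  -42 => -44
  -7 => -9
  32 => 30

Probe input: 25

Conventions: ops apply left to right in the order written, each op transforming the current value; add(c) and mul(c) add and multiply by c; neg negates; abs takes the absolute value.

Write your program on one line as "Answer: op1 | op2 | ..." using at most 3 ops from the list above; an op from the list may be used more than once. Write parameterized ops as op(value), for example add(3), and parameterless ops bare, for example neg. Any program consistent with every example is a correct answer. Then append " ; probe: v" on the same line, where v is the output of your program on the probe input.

neg | add(2) | neg ; probe: 23

Check, running the answer program on each example:
  -3 -> 3 -> 5 -> -5
  -42 -> 42 -> 44 -> -44
  -7 -> 7 -> 9 -> -9
  32 -> -32 -> -30 -> 30
  probe: 25 -> -25 -> -23 -> 23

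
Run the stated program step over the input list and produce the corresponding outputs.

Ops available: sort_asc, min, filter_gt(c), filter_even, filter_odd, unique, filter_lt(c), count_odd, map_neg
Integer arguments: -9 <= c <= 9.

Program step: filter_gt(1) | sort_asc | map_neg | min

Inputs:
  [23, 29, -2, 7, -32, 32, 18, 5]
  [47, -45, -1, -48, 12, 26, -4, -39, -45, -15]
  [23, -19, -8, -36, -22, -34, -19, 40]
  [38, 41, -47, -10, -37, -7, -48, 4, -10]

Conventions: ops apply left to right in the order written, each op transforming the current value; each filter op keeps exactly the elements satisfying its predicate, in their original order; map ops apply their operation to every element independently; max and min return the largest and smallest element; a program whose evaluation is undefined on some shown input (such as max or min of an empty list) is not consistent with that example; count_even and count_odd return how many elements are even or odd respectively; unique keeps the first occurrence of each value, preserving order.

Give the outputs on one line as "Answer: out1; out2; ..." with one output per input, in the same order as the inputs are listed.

Execution, op by op:
  [23, 29, -2, 7, -32, 32, 18, 5] -> [23, 29, 7, 32, 18, 5] -> [5, 7, 18, 23, 29, 32] -> [-5, -7, -18, -23, -29, -32] -> -32
  [47, -45, -1, -48, 12, 26, -4, -39, -45, -15] -> [47, 12, 26] -> [12, 26, 47] -> [-12, -26, -47] -> -47
  [23, -19, -8, -36, -22, -34, -19, 40] -> [23, 40] -> [23, 40] -> [-23, -40] -> -40
  [38, 41, -47, -10, -37, -7, -48, 4, -10] -> [38, 41, 4] -> [4, 38, 41] -> [-4, -38, -41] -> -41

-32; -47; -40; -41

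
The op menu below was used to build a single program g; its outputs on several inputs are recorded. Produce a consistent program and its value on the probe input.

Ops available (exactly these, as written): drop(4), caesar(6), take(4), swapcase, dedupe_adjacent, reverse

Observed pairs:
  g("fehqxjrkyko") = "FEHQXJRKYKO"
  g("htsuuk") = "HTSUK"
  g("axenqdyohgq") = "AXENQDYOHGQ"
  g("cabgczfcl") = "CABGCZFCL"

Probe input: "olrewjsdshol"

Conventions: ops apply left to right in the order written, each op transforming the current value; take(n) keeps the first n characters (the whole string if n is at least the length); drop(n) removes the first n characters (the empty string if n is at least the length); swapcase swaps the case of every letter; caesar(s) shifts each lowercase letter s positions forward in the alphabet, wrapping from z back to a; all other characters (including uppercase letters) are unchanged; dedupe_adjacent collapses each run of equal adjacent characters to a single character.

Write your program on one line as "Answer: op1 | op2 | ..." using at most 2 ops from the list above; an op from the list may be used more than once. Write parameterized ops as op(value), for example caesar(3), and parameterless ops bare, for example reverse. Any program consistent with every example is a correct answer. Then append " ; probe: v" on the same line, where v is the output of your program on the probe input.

swapcase | dedupe_adjacent ; probe: "OLREWJSDSHOL"

Check, running the answer program on each example:
  "fehqxjrkyko" -> "FEHQXJRKYKO" -> "FEHQXJRKYKO"
  "htsuuk" -> "HTSUUK" -> "HTSUK"
  "axenqdyohgq" -> "AXENQDYOHGQ" -> "AXENQDYOHGQ"
  "cabgczfcl" -> "CABGCZFCL" -> "CABGCZFCL"
  probe: "olrewjsdshol" -> "OLREWJSDSHOL" -> "OLREWJSDSHOL"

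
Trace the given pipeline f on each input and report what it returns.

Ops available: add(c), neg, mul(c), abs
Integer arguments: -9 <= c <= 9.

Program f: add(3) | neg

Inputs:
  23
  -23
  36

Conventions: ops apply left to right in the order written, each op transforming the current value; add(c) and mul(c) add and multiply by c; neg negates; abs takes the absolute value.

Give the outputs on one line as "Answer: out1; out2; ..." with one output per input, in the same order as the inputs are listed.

Execution, op by op:
  23 -> 26 -> -26
  -23 -> -20 -> 20
  36 -> 39 -> -39

-26; 20; -39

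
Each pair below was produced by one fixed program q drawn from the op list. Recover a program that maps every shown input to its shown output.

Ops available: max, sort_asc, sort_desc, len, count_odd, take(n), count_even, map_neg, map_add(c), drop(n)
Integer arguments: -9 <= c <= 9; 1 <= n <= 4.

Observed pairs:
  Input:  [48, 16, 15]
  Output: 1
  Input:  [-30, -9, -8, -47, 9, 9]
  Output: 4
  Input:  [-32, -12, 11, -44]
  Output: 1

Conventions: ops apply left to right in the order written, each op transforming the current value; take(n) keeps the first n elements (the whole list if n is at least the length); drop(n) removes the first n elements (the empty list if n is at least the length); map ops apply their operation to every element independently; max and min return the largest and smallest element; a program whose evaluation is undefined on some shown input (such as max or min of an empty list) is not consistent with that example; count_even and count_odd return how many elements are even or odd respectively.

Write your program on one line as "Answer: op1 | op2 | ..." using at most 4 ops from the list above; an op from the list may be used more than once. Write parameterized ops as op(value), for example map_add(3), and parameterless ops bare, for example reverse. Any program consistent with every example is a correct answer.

map_add(-9) | drop(1) | count_even

Check, running the answer program on each example:
  [48, 16, 15] -> [39, 7, 6] -> [7, 6] -> 1
  [-30, -9, -8, -47, 9, 9] -> [-39, -18, -17, -56, 0, 0] -> [-18, -17, -56, 0, 0] -> 4
  [-32, -12, 11, -44] -> [-41, -21, 2, -53] -> [-21, 2, -53] -> 1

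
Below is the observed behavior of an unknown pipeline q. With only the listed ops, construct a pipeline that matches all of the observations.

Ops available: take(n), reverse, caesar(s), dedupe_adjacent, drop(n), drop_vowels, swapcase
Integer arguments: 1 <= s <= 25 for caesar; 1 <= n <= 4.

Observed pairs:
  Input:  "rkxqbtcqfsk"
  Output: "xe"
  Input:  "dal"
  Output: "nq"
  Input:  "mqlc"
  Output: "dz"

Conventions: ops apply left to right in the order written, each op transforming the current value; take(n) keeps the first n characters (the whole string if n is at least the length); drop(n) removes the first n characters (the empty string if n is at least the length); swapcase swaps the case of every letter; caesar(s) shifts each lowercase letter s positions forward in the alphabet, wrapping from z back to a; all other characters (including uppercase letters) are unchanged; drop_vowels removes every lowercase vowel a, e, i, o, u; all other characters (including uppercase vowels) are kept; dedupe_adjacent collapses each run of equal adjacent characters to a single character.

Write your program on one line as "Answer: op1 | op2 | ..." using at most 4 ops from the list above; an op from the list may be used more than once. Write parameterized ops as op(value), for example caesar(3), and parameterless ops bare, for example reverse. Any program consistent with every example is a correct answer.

take(2) | caesar(4) | reverse | caesar(9)

Check, running the answer program on each example:
  "rkxqbtcqfsk" -> "rk" -> "vo" -> "ov" -> "xe"
  "dal" -> "da" -> "he" -> "eh" -> "nq"
  "mqlc" -> "mq" -> "qu" -> "uq" -> "dz"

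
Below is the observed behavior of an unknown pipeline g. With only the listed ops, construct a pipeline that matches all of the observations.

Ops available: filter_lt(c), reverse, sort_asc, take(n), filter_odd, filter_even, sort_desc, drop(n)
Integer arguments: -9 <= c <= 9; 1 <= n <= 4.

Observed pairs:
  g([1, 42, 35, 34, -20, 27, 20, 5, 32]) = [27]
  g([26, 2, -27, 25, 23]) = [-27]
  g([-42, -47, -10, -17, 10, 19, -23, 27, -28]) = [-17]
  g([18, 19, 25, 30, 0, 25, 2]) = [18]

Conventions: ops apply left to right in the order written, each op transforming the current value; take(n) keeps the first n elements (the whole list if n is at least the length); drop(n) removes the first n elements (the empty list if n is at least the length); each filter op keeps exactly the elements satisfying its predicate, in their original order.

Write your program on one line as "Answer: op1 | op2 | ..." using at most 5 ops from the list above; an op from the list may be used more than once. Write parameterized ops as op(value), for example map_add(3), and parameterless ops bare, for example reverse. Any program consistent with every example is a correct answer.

sort_asc | reverse | drop(4) | take(3) | take(1)

Check, running the answer program on each example:
  [1, 42, 35, 34, -20, 27, 20, 5, 32] -> [-20, 1, 5, 20, 27, 32, 34, 35, 42] -> [42, 35, 34, 32, 27, 20, 5, 1, -20] -> [27, 20, 5, 1, -20] -> [27, 20, 5] -> [27]
  [26, 2, -27, 25, 23] -> [-27, 2, 23, 25, 26] -> [26, 25, 23, 2, -27] -> [-27] -> [-27] -> [-27]
  [-42, -47, -10, -17, 10, 19, -23, 27, -28] -> [-47, -42, -28, -23, -17, -10, 10, 19, 27] -> [27, 19, 10, -10, -17, -23, -28, -42, -47] -> [-17, -23, -28, -42, -47] -> [-17, -23, -28] -> [-17]
  [18, 19, 25, 30, 0, 25, 2] -> [0, 2, 18, 19, 25, 25, 30] -> [30, 25, 25, 19, 18, 2, 0] -> [18, 2, 0] -> [18, 2, 0] -> [18]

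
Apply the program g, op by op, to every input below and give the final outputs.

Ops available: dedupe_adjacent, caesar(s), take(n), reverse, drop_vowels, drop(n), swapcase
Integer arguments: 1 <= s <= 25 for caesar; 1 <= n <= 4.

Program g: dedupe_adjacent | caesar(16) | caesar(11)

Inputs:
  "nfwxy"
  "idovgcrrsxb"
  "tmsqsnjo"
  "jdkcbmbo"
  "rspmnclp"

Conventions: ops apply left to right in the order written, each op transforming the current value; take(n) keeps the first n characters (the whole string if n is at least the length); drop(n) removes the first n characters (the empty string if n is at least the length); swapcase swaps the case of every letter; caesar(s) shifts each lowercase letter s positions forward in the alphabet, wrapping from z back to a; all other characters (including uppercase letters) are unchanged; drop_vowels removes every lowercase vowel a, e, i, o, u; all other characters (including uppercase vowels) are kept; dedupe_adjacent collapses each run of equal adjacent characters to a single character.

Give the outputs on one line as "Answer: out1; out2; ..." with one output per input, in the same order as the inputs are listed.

"ogxyz"; "jepwhdstyc"; "untrtokp"; "keldcncp"; "stqnodmq"

Execution, op by op:
  "nfwxy" -> "nfwxy" -> "dvmno" -> "ogxyz"
  "idovgcrrsxb" -> "idovgcrsxb" -> "ytelwshinr" -> "jepwhdstyc"
  "tmsqsnjo" -> "tmsqsnjo" -> "jcigidze" -> "untrtokp"
  "jdkcbmbo" -> "jdkcbmbo" -> "ztasrcre" -> "keldcncp"
  "rspmnclp" -> "rspmnclp" -> "hifcdsbf" -> "stqnodmq"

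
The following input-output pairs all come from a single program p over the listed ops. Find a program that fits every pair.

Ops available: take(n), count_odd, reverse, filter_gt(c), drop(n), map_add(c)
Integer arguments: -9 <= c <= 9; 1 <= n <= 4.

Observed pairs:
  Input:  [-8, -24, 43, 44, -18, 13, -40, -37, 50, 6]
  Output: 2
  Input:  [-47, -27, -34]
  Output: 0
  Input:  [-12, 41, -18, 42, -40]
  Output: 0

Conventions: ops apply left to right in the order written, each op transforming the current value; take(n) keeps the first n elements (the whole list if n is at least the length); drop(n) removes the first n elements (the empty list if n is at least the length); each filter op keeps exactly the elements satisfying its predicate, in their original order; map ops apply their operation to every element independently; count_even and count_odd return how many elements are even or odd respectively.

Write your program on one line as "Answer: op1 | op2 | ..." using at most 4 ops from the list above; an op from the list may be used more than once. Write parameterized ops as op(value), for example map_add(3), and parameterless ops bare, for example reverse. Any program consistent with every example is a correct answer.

drop(4) | take(4) | count_odd

Check, running the answer program on each example:
  [-8, -24, 43, 44, -18, 13, -40, -37, 50, 6] -> [-18, 13, -40, -37, 50, 6] -> [-18, 13, -40, -37] -> 2
  [-47, -27, -34] -> [] -> [] -> 0
  [-12, 41, -18, 42, -40] -> [-40] -> [-40] -> 0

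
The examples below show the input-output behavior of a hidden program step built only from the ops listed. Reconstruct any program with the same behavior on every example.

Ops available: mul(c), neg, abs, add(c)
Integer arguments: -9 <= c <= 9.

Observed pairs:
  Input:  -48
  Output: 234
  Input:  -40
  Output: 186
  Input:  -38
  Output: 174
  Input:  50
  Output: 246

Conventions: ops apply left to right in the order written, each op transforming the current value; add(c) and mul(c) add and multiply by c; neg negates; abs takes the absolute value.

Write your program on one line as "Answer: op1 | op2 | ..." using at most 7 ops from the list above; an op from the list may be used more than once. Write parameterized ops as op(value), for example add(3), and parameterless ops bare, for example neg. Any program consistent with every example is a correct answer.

abs | neg | add(9) | abs | mul(-6) | abs

Check, running the answer program on each example:
  -48 -> 48 -> -48 -> -39 -> 39 -> -234 -> 234
  -40 -> 40 -> -40 -> -31 -> 31 -> -186 -> 186
  -38 -> 38 -> -38 -> -29 -> 29 -> -174 -> 174
  50 -> 50 -> -50 -> -41 -> 41 -> -246 -> 246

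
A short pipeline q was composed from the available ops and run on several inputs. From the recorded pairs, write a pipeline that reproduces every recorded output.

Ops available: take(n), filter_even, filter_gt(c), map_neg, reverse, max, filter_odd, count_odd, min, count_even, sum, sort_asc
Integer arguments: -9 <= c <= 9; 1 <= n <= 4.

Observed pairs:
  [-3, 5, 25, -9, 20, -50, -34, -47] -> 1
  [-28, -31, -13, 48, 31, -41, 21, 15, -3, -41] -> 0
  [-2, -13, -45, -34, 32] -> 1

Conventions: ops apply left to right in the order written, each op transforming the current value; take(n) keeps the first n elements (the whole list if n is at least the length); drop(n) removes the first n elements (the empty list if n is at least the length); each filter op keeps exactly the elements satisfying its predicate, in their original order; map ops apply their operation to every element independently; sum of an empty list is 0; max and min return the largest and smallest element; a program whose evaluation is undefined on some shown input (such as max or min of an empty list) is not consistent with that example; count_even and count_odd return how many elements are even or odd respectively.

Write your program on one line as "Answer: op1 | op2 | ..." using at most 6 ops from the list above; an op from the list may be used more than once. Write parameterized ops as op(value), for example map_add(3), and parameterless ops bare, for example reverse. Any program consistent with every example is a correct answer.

filter_gt(3) | reverse | take(1) | map_neg | count_even

Check, running the answer program on each example:
  [-3, 5, 25, -9, 20, -50, -34, -47] -> [5, 25, 20] -> [20, 25, 5] -> [20] -> [-20] -> 1
  [-28, -31, -13, 48, 31, -41, 21, 15, -3, -41] -> [48, 31, 21, 15] -> [15, 21, 31, 48] -> [15] -> [-15] -> 0
  [-2, -13, -45, -34, 32] -> [32] -> [32] -> [32] -> [-32] -> 1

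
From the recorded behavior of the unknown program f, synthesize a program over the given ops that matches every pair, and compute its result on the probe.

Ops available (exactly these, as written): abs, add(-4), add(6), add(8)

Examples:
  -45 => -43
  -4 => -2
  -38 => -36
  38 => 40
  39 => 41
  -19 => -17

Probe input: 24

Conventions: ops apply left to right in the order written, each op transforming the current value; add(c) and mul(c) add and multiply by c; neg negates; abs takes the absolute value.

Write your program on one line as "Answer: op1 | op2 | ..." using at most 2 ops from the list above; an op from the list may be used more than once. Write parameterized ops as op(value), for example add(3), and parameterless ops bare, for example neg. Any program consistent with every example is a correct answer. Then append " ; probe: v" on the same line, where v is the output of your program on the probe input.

add(6) | add(-4) ; probe: 26

Check, running the answer program on each example:
  -45 -> -39 -> -43
  -4 -> 2 -> -2
  -38 -> -32 -> -36
  38 -> 44 -> 40
  39 -> 45 -> 41
  -19 -> -13 -> -17
  probe: 24 -> 30 -> 26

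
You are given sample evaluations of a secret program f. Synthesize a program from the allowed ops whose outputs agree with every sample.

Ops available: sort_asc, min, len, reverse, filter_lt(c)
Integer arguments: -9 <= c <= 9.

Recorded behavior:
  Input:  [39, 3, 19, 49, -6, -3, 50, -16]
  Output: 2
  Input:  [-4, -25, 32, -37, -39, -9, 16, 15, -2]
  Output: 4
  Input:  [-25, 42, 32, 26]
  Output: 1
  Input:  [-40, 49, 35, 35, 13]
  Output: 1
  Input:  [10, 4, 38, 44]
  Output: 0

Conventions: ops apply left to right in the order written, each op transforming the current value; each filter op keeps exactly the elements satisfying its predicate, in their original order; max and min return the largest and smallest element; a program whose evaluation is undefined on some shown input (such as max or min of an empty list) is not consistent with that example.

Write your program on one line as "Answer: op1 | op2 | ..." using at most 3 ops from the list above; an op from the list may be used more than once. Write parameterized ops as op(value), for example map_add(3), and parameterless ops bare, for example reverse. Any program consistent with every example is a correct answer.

filter_lt(-4) | reverse | len

Check, running the answer program on each example:
  [39, 3, 19, 49, -6, -3, 50, -16] -> [-6, -16] -> [-16, -6] -> 2
  [-4, -25, 32, -37, -39, -9, 16, 15, -2] -> [-25, -37, -39, -9] -> [-9, -39, -37, -25] -> 4
  [-25, 42, 32, 26] -> [-25] -> [-25] -> 1
  [-40, 49, 35, 35, 13] -> [-40] -> [-40] -> 1
  [10, 4, 38, 44] -> [] -> [] -> 0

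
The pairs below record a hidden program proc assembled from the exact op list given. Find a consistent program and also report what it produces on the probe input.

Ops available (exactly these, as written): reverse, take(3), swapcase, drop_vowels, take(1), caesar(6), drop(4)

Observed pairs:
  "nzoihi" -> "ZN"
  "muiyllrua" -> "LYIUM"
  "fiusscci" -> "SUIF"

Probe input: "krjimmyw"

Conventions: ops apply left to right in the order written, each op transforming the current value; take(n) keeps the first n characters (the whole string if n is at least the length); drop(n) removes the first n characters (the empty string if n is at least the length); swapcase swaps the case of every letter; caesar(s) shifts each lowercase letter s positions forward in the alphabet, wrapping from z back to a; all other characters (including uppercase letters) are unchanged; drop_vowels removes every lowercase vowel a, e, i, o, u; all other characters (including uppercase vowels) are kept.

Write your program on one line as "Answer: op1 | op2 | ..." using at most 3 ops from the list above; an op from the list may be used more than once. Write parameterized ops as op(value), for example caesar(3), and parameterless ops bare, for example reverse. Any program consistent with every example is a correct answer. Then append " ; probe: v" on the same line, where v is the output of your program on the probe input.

reverse | swapcase | drop(4) ; probe: "IJRK"

Check, running the answer program on each example:
  "nzoihi" -> "ihiozn" -> "IHIOZN" -> "ZN"
  "muiyllrua" -> "aurllyium" -> "AURLLYIUM" -> "LYIUM"
  "fiusscci" -> "iccssuif" -> "ICCSSUIF" -> "SUIF"
  probe: "krjimmyw" -> "wymmijrk" -> "WYMMIJRK" -> "IJRK"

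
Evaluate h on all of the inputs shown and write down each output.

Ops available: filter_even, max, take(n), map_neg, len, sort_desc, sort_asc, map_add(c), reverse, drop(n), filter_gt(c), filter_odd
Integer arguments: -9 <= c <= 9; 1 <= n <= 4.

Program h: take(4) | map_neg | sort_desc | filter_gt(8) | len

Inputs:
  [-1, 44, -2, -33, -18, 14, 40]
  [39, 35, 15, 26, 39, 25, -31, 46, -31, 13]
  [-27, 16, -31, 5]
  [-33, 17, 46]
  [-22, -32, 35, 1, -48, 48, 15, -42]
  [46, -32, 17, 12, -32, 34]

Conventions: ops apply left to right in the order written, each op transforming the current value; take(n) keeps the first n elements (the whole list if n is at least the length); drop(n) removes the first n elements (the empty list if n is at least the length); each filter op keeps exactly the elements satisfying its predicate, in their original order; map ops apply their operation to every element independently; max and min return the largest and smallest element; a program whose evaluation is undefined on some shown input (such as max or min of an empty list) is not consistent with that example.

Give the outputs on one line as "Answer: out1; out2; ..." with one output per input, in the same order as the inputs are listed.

Execution, op by op:
  [-1, 44, -2, -33, -18, 14, 40] -> [-1, 44, -2, -33] -> [1, -44, 2, 33] -> [33, 2, 1, -44] -> [33] -> 1
  [39, 35, 15, 26, 39, 25, -31, 46, -31, 13] -> [39, 35, 15, 26] -> [-39, -35, -15, -26] -> [-15, -26, -35, -39] -> [] -> 0
  [-27, 16, -31, 5] -> [-27, 16, -31, 5] -> [27, -16, 31, -5] -> [31, 27, -5, -16] -> [31, 27] -> 2
  [-33, 17, 46] -> [-33, 17, 46] -> [33, -17, -46] -> [33, -17, -46] -> [33] -> 1
  [-22, -32, 35, 1, -48, 48, 15, -42] -> [-22, -32, 35, 1] -> [22, 32, -35, -1] -> [32, 22, -1, -35] -> [32, 22] -> 2
  [46, -32, 17, 12, -32, 34] -> [46, -32, 17, 12] -> [-46, 32, -17, -12] -> [32, -12, -17, -46] -> [32] -> 1

1; 0; 2; 1; 2; 1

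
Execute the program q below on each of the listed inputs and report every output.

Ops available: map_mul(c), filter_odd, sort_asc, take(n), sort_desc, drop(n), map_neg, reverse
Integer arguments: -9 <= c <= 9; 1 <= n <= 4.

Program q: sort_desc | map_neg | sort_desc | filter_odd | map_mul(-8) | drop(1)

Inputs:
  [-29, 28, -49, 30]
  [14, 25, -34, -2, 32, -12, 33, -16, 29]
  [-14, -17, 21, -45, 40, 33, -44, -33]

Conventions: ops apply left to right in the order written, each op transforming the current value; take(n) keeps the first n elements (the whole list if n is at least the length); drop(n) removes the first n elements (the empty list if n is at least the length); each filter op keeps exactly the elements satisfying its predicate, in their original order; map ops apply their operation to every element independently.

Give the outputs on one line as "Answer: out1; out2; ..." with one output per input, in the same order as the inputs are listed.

[-232]; [232, 264]; [-264, -136, 168, 264]

Execution, op by op:
  [-29, 28, -49, 30] -> [30, 28, -29, -49] -> [-30, -28, 29, 49] -> [49, 29, -28, -30] -> [49, 29] -> [-392, -232] -> [-232]
  [14, 25, -34, -2, 32, -12, 33, -16, 29] -> [33, 32, 29, 25, 14, -2, -12, -16, -34] -> [-33, -32, -29, -25, -14, 2, 12, 16, 34] -> [34, 16, 12, 2, -14, -25, -29, -32, -33] -> [-25, -29, -33] -> [200, 232, 264] -> [232, 264]
  [-14, -17, 21, -45, 40, 33, -44, -33] -> [40, 33, 21, -14, -17, -33, -44, -45] -> [-40, -33, -21, 14, 17, 33, 44, 45] -> [45, 44, 33, 17, 14, -21, -33, -40] -> [45, 33, 17, -21, -33] -> [-360, -264, -136, 168, 264] -> [-264, -136, 168, 264]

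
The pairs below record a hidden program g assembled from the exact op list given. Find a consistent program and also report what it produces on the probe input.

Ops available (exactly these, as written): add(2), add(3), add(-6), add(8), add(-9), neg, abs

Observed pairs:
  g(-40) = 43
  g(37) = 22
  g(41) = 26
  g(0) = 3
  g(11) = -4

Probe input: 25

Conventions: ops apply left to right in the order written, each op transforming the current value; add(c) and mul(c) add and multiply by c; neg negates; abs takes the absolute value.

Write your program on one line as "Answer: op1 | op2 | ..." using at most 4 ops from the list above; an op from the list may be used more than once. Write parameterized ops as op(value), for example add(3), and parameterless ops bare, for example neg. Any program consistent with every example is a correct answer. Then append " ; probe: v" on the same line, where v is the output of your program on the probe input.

add(-9) | abs | add(-6) ; probe: 10

Check, running the answer program on each example:
  -40 -> -49 -> 49 -> 43
  37 -> 28 -> 28 -> 22
  41 -> 32 -> 32 -> 26
  0 -> -9 -> 9 -> 3
  11 -> 2 -> 2 -> -4
  probe: 25 -> 16 -> 16 -> 10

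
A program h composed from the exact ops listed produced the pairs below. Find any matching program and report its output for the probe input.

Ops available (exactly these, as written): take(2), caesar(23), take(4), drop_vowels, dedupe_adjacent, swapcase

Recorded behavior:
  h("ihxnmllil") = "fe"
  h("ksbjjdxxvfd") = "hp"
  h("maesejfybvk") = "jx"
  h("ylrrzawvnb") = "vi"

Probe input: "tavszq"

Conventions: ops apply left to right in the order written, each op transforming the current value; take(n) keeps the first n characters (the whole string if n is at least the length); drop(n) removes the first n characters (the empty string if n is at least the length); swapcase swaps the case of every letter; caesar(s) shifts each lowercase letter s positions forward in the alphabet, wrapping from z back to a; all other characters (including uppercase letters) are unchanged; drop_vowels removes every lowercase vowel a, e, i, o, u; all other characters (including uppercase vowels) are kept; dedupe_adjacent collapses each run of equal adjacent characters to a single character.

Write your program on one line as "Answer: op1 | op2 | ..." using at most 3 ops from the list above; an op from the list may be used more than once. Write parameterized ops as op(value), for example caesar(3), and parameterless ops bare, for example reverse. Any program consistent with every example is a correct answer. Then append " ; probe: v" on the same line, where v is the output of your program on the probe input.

caesar(23) | take(2) ; probe: "qx"

Check, running the answer program on each example:
  "ihxnmllil" -> "feukjiifi" -> "fe"
  "ksbjjdxxvfd" -> "hpyggauusca" -> "hp"
  "maesejfybvk" -> "jxbpbgcvysh" -> "jx"
  "ylrrzawvnb" -> "vioowxtsky" -> "vi"
  probe: "tavszq" -> "qxspwn" -> "qx"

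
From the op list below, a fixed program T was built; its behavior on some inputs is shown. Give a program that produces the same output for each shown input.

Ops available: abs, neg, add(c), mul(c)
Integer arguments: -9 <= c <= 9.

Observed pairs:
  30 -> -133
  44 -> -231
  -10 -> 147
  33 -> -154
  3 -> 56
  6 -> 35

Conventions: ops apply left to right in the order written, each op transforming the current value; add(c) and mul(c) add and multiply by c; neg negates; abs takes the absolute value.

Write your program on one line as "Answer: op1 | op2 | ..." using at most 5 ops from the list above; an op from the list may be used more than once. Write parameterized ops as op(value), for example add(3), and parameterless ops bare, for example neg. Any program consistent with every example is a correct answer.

add(-5) | neg | add(6) | mul(7)

Check, running the answer program on each example:
  30 -> 25 -> -25 -> -19 -> -133
  44 -> 39 -> -39 -> -33 -> -231
  -10 -> -15 -> 15 -> 21 -> 147
  33 -> 28 -> -28 -> -22 -> -154
  3 -> -2 -> 2 -> 8 -> 56
  6 -> 1 -> -1 -> 5 -> 35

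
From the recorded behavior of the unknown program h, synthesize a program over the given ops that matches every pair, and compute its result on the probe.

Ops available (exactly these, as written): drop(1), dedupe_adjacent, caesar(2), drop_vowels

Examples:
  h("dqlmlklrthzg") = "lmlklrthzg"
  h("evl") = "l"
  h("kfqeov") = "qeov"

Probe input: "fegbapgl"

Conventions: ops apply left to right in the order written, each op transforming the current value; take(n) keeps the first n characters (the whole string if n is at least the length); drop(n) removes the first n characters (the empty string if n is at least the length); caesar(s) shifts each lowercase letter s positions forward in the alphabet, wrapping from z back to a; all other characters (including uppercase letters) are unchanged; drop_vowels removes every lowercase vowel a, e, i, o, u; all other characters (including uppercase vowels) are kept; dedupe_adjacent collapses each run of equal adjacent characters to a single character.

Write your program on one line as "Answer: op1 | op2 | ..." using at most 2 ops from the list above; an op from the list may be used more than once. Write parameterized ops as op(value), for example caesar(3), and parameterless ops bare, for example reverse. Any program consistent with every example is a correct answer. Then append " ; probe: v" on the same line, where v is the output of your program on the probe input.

drop(1) | drop(1) ; probe: "gbapgl"

Check, running the answer program on each example:
  "dqlmlklrthzg" -> "qlmlklrthzg" -> "lmlklrthzg"
  "evl" -> "vl" -> "l"
  "kfqeov" -> "fqeov" -> "qeov"
  probe: "fegbapgl" -> "egbapgl" -> "gbapgl"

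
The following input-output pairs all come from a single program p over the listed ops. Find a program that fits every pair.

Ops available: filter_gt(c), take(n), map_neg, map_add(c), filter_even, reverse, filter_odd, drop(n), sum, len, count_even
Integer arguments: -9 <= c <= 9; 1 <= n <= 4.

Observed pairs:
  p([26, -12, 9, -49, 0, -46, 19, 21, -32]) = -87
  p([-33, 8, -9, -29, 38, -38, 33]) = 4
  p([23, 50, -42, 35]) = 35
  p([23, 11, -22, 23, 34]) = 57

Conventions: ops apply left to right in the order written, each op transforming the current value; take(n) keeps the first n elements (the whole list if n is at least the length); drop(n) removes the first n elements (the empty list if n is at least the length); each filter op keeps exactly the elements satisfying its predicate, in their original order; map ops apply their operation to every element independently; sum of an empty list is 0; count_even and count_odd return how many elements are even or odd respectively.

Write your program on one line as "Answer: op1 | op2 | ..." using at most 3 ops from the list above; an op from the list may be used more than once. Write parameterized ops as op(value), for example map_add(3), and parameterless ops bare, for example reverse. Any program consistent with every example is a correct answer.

drop(3) | sum

Check, running the answer program on each example:
  [26, -12, 9, -49, 0, -46, 19, 21, -32] -> [-49, 0, -46, 19, 21, -32] -> -87
  [-33, 8, -9, -29, 38, -38, 33] -> [-29, 38, -38, 33] -> 4
  [23, 50, -42, 35] -> [35] -> 35
  [23, 11, -22, 23, 34] -> [23, 34] -> 57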